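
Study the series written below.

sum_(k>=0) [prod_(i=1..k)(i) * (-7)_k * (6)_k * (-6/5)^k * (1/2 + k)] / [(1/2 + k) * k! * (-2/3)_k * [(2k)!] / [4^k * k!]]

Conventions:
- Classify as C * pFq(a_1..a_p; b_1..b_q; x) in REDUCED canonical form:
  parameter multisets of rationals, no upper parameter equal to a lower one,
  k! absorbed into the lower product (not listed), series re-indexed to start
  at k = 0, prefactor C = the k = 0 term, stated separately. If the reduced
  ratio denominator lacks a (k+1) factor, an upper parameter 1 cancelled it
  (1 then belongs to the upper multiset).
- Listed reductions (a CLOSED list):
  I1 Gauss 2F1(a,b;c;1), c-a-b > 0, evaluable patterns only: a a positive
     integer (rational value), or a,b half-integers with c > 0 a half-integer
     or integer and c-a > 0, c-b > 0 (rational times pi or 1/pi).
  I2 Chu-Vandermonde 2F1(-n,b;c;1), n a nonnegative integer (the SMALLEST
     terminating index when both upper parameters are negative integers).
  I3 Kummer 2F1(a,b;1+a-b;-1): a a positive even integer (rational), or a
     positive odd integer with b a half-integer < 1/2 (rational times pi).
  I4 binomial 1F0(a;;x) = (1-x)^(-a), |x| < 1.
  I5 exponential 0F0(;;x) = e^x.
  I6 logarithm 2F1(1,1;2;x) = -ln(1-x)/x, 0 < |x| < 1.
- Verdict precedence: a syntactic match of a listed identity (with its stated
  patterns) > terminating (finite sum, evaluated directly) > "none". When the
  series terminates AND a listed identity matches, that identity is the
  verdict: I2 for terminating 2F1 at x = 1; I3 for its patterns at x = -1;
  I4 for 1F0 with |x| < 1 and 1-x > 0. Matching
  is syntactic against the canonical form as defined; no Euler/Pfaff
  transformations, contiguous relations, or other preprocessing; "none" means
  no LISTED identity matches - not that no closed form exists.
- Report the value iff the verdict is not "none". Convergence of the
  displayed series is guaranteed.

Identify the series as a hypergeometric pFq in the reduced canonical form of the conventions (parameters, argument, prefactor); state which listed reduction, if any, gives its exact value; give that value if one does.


Structural cue: with t_0 = 1, the running product (prefactor 1) telescopes to a rising factorial.
Step ratio: r(k) = (-6/5) * (k-7) (k+1) (k+6) / [(k-2/3) (k+1/2) (k+1)] - rational; roots negated = parameters, x = (-6/5), C = 1.

Reduced: x = -6/5, 3F2, upper = {-7, 1, 6}, lower = {-2/3, 1/2}, C = 1. Verdict: terminating - upper -7 stops the sum at k = 7; the 8 terms are added exactly. Value: -112892720798431/13203125.


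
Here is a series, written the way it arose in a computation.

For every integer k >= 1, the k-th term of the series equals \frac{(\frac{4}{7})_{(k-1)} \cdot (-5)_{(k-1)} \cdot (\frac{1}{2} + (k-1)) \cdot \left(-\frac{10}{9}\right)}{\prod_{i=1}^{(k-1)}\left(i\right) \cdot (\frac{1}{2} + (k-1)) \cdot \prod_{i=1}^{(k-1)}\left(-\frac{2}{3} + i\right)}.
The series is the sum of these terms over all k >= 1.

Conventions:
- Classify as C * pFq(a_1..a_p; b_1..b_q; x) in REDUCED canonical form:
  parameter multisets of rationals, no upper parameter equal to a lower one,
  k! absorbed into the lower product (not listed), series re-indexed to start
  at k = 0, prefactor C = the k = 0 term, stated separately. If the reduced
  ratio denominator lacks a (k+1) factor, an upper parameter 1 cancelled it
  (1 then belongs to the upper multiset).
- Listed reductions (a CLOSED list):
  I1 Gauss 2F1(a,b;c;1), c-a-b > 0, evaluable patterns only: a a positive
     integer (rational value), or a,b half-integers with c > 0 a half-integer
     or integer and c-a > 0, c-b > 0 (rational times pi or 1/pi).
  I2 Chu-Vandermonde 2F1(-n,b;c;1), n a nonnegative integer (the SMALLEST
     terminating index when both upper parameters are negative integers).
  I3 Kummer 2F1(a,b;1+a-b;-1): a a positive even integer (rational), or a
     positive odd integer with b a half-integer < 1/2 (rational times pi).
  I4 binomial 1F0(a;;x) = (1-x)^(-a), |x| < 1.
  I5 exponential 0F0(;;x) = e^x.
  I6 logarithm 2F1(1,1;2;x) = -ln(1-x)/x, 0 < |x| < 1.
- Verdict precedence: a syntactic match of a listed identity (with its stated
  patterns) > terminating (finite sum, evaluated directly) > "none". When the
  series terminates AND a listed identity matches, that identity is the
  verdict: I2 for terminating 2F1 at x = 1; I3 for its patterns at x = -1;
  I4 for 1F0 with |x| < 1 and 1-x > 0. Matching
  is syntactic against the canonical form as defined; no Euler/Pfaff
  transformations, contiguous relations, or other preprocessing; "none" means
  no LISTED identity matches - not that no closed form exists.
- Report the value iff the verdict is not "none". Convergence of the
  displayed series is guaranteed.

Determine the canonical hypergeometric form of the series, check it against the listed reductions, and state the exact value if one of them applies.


The series (x = 1) is 2F1: upper {-5, \frac{4}{7}}, lower {\frac{1}{3}}, prefactor -\frac{10}{9}. Verdict: Vandermonde's identity (I2) fires (terminating 2F1 at x = 1 with n = 5, b = 4/7, c = \frac{1}{3}). Sum: \frac{3390680}{13764933}.

Key step: with t_0 = -\frac{10}{9}, the lower running product (prefactor -10/9) is a rising factorial.
Ratio: r(k) = 1 * (k-5) (k+\frac{4}{7}) / [(k+\frac{1}{3}) (k+1)] - poly over poly, x = 1 from leading terms; C = -\frac{10}{9} at k = 0.


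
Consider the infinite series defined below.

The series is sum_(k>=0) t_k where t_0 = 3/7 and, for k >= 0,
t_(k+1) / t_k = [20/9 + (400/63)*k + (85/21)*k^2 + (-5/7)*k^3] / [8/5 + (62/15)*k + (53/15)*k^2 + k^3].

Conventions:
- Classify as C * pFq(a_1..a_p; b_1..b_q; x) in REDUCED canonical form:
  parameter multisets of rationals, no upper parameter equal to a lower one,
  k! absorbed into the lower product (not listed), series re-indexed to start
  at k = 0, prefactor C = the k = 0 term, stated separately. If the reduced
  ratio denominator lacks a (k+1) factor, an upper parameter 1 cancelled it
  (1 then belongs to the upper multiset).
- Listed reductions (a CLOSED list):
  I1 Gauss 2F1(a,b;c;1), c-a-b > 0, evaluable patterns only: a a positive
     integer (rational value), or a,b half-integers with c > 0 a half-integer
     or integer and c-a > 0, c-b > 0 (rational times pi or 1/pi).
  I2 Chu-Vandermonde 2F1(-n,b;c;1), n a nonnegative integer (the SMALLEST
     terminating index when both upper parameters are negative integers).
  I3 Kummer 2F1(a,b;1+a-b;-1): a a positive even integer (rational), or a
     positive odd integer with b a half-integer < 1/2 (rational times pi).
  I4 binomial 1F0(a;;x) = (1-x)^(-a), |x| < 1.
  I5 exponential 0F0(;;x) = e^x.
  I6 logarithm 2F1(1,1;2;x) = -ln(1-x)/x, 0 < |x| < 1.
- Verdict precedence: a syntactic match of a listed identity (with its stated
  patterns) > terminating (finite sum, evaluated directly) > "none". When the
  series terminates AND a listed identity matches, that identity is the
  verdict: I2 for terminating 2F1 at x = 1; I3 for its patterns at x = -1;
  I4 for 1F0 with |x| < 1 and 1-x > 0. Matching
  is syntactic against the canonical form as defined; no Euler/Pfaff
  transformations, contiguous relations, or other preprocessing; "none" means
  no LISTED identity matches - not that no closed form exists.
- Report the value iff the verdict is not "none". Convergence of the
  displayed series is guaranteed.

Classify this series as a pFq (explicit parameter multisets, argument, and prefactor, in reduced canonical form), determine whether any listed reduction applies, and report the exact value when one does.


First insight: with t_0 = 3/7, roots of the ratio polynomials (C = 3/7, x = -5/7) are the negated parameters.
Ratio: r(k) = (-5/7) * (k-7) (k+2/3) (k+2/3) / [(k+6/5) (k+4/3) (k+1)] - poly over poly, x = (-5/7) from leading terms; C = 3/7 at k = 0.

Reduced: x = -5/7, 3F2, upper = {-7, 2/3, 2/3}, lower = {6/5, 4/3}, C = 3/7. Verdict: terminating at k = 7: the factor (-7)_k kills every later term; summing the 8 survivors is exact. Sum: 3978768789283270909/1490910396486707196.


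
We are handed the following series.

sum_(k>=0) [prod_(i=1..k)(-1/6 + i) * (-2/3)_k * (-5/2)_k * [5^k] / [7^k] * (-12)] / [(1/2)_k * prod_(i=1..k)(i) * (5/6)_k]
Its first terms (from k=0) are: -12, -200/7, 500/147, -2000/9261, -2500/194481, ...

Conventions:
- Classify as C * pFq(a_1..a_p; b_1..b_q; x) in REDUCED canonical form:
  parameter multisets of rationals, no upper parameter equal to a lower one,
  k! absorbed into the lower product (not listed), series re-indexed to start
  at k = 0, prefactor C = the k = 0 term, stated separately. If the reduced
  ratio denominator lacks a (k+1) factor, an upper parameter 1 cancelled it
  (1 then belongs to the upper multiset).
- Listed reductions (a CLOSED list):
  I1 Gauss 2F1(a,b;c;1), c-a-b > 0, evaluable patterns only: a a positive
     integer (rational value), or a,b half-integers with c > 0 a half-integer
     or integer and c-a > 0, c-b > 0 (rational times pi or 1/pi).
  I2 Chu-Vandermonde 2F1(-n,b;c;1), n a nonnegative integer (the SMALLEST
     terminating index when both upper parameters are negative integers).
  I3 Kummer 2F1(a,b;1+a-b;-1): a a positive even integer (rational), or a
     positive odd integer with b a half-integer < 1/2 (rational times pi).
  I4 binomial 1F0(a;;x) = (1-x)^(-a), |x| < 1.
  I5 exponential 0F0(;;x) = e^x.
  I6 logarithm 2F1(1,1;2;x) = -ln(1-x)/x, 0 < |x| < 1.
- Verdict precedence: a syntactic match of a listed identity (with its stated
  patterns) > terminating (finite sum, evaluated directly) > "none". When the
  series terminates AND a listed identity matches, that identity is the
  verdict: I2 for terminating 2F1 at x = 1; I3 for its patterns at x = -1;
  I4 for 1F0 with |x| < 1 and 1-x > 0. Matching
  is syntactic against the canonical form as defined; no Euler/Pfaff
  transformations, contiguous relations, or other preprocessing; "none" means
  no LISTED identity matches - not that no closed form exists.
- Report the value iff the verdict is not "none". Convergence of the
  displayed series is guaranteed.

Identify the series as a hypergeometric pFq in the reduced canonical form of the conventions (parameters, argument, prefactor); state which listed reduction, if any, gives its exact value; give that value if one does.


Prefactor -12, argument 5/7: 2F1 with upper {-5/2, -2/3} over lower {1/2}. Verdict: none. No listed pattern accepts 2F1(-5/2, -2/3; 1/2; 5/7).

Key observation: t_0 = -12 here, and the two geometric factors (C = -12, x = 5/7) combine into one argument.
Term ratio: r(k) = (5/7) * (k-5/2) (k-2/3) / [(k+1/2) (k+1)] - rational; roots negated = parameters, x = (5/7), C = -12.


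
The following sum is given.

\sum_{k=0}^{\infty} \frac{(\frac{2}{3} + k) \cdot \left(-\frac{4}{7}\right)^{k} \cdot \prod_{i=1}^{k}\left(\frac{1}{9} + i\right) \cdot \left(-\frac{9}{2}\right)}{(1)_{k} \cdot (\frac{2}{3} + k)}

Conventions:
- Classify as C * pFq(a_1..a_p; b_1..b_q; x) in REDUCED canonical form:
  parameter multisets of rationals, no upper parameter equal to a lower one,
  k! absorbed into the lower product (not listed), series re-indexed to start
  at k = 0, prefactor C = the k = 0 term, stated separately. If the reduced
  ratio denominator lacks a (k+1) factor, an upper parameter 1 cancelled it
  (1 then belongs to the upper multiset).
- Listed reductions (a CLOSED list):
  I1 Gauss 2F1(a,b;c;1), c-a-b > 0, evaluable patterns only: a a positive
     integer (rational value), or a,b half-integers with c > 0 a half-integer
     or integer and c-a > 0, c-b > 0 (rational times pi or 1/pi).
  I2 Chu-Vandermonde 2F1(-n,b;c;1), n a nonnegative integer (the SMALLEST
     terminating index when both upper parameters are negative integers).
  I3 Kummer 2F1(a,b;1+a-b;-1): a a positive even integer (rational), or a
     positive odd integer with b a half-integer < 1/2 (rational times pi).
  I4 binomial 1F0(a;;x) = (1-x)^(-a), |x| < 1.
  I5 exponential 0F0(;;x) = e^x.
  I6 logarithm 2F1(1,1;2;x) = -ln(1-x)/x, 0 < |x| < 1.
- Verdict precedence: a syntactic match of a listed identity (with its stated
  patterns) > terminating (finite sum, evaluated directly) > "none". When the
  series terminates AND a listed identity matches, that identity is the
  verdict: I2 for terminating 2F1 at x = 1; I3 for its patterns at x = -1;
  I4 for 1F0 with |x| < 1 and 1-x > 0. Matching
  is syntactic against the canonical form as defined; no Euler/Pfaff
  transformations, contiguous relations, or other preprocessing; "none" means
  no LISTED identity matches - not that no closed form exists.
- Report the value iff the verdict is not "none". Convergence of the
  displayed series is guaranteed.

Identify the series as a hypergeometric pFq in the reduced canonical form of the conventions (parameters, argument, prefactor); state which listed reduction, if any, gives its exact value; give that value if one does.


At argument -\frac{4}{7}: a 1F0 with upper {\frac{10}{9}}, lower {-}, scaled by C = -\frac{9}{2}. Verdict at x = -\frac{4}{7}: binomial (I4) matches (the 1F0 binomial series: exponent -10/9, x = -\frac{4}{7}). Sum: \left(-\frac{9}{2}\right) \cdot \left(\frac{11}{7}\right)^{-\frac{10}{9}}.

First insight: t_0 being -\frac{9}{2}, (1)_k (prefactor -9/2) is k! itself.
Ratio: r(k) = -\frac{4}{7} * (k+\frac{10}{9}) / [(k+1)] - rational in k, leading ratio -\frac{4}{7}; with t_0 = -\frac{9}{2}, classification follows.


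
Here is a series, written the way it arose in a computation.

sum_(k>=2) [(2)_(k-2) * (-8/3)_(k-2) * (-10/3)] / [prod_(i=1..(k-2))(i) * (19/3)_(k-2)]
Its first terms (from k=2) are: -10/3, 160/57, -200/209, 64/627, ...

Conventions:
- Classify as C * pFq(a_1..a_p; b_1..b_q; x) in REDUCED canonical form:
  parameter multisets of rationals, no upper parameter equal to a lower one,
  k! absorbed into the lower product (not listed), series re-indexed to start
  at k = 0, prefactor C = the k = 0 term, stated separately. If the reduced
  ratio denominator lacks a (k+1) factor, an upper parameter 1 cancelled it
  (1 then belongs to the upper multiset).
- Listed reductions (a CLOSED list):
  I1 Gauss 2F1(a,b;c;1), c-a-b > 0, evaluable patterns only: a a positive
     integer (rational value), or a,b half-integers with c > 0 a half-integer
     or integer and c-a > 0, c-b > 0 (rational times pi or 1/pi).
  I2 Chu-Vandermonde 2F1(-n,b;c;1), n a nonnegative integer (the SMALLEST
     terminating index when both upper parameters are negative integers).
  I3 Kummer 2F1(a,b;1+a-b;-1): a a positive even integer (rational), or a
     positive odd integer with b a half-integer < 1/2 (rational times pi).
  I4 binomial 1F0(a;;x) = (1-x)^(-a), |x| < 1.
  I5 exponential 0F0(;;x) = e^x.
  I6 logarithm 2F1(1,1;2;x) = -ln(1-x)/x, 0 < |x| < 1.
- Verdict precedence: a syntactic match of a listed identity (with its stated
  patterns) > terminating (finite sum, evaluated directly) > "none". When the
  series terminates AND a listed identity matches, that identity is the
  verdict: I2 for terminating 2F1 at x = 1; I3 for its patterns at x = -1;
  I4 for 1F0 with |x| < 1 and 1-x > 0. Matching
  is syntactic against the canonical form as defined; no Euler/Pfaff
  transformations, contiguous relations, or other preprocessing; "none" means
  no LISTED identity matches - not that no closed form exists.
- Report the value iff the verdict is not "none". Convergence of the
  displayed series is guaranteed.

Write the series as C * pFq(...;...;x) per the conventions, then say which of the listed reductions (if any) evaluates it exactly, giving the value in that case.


At argument 1: a 2F1 with upper {-8/3, 2}, lower {19/3}, scaled by C = -10/3. Verdict at x = 1: Gauss's theorem (I1) matches (x = 1: the Gamma ratio telescopes since c-a-b = 7 > 0 and a = 2 in Z>0). Value: -260/189.

The tell: t_0 being -10/3, the product of the first k integers (C = -10/3, x = 1) is k!.
Ratio: r(k) = 1 * (k-8/3) (k+2) / [(k+19/3) (k+1)] - poly over poly, x = 1 from leading terms; C = -10/3 at k = 0.


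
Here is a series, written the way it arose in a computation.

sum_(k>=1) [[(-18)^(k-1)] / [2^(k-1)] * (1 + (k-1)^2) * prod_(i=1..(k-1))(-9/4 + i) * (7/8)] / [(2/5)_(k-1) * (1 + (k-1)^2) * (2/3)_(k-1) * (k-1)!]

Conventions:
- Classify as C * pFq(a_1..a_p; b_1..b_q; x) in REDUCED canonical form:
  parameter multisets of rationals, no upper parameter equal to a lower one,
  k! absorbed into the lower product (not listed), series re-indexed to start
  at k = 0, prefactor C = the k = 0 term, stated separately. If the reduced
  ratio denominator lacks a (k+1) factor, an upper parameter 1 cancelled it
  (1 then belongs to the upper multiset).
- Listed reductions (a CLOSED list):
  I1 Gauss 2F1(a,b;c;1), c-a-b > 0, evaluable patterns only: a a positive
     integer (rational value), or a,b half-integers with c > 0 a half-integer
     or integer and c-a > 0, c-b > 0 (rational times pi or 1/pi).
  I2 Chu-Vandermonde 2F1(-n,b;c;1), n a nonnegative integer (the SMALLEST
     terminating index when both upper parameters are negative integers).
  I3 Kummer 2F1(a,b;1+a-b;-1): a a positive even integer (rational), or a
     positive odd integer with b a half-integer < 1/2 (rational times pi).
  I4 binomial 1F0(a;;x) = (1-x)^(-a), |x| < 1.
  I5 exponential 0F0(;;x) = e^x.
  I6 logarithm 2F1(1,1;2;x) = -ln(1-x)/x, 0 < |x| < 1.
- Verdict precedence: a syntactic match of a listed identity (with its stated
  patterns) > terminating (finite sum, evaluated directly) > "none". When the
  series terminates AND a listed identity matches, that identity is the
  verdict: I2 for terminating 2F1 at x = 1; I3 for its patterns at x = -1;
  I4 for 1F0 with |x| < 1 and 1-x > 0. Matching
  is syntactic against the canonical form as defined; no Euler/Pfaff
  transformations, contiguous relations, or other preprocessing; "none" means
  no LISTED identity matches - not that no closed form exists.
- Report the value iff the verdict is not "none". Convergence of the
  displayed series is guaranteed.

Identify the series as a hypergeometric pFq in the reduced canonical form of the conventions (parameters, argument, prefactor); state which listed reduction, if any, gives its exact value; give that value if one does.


This is 7/8 * 1F2(-5/4; 2/5, 2/3; -9) in reduced canonical form. Verdict: none. Every listed pattern misses the 1F2 form at -9, upper {-5/4}.

Structural cue: t_0 = 7/8 here, and the two k-th powers (C = 7/8, x = -9) combine into one argument.
Step ratio: r(k) = (-9) * (k-5/4) / [(k+2/5) (k+2/3) (k+1)] - poly over poly, x = (-9) from leading terms; C = 7/8 at k = 0.


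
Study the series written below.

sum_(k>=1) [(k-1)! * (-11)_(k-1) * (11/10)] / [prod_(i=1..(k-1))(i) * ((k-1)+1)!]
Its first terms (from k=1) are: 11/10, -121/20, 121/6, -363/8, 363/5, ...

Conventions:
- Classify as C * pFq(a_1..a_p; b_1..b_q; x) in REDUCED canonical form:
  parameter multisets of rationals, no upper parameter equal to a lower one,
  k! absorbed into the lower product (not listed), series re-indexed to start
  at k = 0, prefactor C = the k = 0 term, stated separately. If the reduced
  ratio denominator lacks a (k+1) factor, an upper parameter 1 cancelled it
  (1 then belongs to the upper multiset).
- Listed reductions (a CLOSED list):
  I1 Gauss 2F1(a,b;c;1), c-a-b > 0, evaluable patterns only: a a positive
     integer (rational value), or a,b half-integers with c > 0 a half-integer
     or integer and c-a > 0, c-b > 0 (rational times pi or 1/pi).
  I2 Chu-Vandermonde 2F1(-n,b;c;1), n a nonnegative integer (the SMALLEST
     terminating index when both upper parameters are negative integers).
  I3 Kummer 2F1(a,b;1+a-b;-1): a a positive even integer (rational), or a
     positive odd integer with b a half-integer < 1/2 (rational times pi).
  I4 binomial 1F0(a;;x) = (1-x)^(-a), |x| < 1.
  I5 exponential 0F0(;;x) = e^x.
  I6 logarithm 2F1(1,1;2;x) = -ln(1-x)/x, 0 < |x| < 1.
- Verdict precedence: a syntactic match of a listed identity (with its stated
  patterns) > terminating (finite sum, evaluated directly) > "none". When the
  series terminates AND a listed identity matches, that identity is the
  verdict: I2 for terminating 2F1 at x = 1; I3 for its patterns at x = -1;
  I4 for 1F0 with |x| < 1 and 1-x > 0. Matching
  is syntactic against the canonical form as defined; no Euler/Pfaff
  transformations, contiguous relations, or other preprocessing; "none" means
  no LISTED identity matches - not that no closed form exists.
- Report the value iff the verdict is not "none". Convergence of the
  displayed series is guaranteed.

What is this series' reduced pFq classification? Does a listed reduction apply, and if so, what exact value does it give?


The series (x = 1) is 2F1: upper {-11, 1}, lower {2}, prefactor 11/10. Verdict (x = 1): the Chu-Vandermonde identity I2 applies (terminating 2F1 at x = 1 with n = 11, b = 1, c = 2). Hence: 11/120.

Key observation: with t_0 = 11/10, the denominator's factorial ratio (C = 11/10, x = 1) is a lower Pochhammer.
Ratio: r(k) = 1 * (k-11) (k+1) / [(k+2) (k+1)] - poly over poly, x = 1 from leading terms; C = 11/10 at k = 0.


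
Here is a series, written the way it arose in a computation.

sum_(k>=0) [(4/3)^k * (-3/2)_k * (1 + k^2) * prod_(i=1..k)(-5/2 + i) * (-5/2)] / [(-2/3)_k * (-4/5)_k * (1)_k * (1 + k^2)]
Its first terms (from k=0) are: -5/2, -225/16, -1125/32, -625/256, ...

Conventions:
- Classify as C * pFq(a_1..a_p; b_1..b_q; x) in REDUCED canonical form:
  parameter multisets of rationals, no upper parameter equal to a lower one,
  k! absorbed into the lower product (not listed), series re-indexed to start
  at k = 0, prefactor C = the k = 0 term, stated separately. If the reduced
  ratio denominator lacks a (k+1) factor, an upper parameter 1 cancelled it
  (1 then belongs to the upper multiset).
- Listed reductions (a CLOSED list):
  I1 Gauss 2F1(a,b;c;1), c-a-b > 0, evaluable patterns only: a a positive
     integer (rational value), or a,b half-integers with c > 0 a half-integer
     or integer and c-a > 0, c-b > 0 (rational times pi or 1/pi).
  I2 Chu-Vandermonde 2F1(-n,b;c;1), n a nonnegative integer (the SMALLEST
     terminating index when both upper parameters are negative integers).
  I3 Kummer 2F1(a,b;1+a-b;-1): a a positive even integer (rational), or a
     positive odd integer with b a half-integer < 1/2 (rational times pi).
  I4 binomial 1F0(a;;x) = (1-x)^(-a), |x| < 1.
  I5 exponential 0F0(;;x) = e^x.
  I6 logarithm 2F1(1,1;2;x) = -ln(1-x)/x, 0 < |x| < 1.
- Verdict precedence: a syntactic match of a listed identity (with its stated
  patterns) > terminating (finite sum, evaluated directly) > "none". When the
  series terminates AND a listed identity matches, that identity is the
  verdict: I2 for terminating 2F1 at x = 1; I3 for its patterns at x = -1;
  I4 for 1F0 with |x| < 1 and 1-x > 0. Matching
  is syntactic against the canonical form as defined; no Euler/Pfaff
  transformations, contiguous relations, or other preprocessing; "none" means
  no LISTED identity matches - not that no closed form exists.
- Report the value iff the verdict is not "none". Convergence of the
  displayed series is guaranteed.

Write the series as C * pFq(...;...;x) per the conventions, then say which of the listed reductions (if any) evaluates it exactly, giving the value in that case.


x = 4/3 here; the reduced form reads 2F2, upper {-3/2, -3/2}, lower {-4/5, -2/3}, C = -5/2. Verdict: none here - no I1-I6 shape fits x = 4/3 with lower {-4/5, -2/3}.

Key step: from the first term -5/2: (1)_k (prefactor -5/2) is k! itself.
Ratio: r(k) = (4/3) * (k-3/2) (k-3/2) / [(k-4/5) (k-2/3) (k+1)] - rational in k. x = (4/3); t_0 = -5/2; negate the roots.


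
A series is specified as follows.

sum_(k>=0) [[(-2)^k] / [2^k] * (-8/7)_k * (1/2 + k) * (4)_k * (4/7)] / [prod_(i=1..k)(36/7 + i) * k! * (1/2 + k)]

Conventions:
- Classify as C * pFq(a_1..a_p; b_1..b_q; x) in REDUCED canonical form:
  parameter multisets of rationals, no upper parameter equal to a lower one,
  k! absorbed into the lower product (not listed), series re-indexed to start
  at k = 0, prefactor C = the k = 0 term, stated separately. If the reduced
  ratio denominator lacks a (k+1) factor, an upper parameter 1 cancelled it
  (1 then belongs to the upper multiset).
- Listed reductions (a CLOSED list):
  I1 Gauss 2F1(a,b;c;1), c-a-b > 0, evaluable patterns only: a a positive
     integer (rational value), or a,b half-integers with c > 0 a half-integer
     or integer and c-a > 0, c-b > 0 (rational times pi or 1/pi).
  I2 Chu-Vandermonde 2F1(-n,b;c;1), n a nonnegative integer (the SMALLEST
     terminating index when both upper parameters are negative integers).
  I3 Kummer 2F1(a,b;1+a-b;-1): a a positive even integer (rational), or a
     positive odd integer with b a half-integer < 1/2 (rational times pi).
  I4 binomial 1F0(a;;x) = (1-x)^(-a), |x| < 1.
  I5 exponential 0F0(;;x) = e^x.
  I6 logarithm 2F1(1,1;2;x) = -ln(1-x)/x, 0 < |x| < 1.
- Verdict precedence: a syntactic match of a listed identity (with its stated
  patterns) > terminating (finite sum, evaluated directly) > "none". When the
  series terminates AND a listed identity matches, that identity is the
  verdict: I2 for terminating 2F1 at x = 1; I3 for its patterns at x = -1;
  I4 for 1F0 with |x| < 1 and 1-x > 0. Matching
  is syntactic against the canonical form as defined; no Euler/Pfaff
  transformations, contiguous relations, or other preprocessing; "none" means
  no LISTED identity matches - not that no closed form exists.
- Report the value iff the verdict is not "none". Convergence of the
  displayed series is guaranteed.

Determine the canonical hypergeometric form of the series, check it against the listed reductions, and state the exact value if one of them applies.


x = -1 here; the reduced form reads 2F1, upper {-8/7, 4}, lower {43/7}, C = 4/7. Verdict: Kummer's theorem (I3) matches (x = -1; c = 43/7 equals 1+a-b for upper {-8/7, 4}: listed pattern). Its exact value is 348/343.

First insight: x = (-1) and k + 1/2 divides numerator and denominator alike; C = 4/7 after cancelling.
Ratio: r(k) = (-1) * (k-8/7) (k+4) / [(k+43/7) (k+1)] - rational in k, leading ratio (-1); with t_0 = 4/7, classification follows.


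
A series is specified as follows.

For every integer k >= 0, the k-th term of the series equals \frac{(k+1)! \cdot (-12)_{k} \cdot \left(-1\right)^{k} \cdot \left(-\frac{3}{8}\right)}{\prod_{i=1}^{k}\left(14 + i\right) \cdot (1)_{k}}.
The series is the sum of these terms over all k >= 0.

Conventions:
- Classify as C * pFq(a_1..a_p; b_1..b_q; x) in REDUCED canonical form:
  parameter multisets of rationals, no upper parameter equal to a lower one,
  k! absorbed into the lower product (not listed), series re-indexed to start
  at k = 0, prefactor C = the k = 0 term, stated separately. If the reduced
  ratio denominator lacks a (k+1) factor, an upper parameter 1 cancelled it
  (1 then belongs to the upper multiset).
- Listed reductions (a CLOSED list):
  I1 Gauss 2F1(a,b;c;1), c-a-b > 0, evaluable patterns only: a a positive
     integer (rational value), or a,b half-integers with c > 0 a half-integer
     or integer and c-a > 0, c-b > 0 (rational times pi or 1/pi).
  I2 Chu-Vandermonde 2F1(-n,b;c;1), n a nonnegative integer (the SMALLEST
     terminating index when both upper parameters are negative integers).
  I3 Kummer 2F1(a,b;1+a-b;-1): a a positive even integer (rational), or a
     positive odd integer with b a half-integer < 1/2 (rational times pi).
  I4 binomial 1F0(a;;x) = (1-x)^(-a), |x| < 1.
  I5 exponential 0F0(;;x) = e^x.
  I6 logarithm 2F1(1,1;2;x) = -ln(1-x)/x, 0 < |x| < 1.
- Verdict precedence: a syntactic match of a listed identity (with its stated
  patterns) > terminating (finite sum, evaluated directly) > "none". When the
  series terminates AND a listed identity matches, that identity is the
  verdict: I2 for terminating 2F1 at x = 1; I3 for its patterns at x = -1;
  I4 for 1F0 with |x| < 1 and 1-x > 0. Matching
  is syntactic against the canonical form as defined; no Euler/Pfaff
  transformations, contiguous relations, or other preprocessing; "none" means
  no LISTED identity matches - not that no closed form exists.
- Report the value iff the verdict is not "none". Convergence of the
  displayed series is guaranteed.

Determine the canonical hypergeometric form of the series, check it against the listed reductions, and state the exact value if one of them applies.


x = -1 here; the reduced form reads 2F1, upper {-12, 2}, lower {15}, C = -\frac{3}{8}. Verdict: the Kummer evaluation I3 applies (x = -1; c = 15 equals 1+a-b for upper {-12, 2}: listed pattern). Hence: -\frac{21}{8}.

Key observation: with t_0 = -\frac{3}{8}, the lower running product (C = -3/8, x = -1) is a rising factorial.
Step ratio: r(k) = -1 * (k-12) (k+2) / [(k+15) (k+1)] - rational in k, leading ratio -1; with t_0 = -\frac{3}{8}, classification follows.


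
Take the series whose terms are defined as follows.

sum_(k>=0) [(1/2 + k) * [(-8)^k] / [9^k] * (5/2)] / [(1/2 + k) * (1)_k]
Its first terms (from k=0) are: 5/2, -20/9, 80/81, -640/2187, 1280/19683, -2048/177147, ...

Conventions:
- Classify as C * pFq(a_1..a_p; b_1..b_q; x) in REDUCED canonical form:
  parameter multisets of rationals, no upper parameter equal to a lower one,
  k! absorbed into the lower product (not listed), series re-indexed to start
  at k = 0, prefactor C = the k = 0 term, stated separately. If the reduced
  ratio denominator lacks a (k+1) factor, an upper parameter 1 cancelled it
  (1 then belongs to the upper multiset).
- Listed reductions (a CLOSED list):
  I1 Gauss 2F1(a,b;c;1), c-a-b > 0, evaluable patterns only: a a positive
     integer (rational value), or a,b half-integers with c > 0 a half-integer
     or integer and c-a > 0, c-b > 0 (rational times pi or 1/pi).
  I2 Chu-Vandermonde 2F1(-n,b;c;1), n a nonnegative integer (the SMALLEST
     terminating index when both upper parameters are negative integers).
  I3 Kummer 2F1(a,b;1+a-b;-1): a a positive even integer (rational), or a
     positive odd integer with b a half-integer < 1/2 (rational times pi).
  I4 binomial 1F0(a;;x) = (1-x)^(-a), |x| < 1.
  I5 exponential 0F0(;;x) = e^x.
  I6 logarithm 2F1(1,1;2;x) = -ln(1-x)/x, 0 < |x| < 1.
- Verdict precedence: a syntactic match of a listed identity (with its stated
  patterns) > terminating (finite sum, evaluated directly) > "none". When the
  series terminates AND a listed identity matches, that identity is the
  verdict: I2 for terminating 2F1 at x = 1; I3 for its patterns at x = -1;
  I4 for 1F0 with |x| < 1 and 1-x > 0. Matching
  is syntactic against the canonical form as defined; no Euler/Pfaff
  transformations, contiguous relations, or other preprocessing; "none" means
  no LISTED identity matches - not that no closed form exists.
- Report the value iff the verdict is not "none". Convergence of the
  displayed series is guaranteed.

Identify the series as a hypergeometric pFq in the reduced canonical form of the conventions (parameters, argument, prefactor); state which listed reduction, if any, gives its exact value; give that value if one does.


The tell: t_0 being 5/2, (1)_k (prefactor 5/2) is k! itself.
Ratio: r(k) = (-8/9) * 1 / [(k+1)] - rational in k. x = (-8/9); t_0 = 5/2; negate the roots.

Classification (C = 5/2): 0F0 with upper {-}, lower {-}, argument x = -8/9. Verdict: the exponential series (I5) applies (the 0F0 exponential series at x = -8/9). Value: (5/2) * e^(-8/9).


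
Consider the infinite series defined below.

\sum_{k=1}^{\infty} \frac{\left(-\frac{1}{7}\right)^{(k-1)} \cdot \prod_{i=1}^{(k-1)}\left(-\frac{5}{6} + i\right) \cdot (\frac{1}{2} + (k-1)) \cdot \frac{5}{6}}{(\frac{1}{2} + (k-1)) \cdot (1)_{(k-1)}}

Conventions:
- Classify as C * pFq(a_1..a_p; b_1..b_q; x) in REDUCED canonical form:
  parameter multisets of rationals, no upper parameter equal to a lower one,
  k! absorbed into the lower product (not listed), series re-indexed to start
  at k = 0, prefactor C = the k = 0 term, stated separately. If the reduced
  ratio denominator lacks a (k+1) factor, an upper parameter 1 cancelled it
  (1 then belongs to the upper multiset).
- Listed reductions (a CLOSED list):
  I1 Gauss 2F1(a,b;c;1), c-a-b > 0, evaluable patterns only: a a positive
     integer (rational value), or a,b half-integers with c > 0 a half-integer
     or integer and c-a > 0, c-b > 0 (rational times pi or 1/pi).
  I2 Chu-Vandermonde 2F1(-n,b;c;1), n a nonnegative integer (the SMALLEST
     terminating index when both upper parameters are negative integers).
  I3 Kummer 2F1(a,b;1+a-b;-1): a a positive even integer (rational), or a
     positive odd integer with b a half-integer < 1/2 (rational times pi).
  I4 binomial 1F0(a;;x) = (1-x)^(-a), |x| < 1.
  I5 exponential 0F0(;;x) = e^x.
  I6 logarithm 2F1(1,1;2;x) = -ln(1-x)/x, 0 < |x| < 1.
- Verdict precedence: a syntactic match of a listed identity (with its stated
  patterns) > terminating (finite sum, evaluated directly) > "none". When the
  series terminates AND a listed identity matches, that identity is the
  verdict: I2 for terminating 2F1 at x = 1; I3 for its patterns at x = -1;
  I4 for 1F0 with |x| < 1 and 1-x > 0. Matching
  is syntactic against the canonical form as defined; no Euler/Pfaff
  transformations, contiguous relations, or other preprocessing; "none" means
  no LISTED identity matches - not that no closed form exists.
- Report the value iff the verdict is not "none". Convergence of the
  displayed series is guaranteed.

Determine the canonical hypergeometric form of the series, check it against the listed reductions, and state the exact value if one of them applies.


With C = \frac{5}{6}: the canonical form is 1F0(\frac{1}{6}; -; -\frac{1}{7}). Verdict (x = -\frac{1}{7}): binomial (I4) applies (the 1F0 binomial series: exponent -1/6, x = -\frac{1}{7}). Its exact value is \frac{5}{6} \cdot \left(\frac{8}{7}\right)^{-\frac{1}{6}}.

First insight: t_0 being \frac{5}{6}, the running product (C = 5/6) telescopes to a rising factorial.
Adjacent-term ratio: r(k) = -\frac{1}{7} * (k+\frac{1}{6}) / [(k+1)] - rational in k. x = -\frac{1}{7}; t_0 = \frac{5}{6}; negate the roots.


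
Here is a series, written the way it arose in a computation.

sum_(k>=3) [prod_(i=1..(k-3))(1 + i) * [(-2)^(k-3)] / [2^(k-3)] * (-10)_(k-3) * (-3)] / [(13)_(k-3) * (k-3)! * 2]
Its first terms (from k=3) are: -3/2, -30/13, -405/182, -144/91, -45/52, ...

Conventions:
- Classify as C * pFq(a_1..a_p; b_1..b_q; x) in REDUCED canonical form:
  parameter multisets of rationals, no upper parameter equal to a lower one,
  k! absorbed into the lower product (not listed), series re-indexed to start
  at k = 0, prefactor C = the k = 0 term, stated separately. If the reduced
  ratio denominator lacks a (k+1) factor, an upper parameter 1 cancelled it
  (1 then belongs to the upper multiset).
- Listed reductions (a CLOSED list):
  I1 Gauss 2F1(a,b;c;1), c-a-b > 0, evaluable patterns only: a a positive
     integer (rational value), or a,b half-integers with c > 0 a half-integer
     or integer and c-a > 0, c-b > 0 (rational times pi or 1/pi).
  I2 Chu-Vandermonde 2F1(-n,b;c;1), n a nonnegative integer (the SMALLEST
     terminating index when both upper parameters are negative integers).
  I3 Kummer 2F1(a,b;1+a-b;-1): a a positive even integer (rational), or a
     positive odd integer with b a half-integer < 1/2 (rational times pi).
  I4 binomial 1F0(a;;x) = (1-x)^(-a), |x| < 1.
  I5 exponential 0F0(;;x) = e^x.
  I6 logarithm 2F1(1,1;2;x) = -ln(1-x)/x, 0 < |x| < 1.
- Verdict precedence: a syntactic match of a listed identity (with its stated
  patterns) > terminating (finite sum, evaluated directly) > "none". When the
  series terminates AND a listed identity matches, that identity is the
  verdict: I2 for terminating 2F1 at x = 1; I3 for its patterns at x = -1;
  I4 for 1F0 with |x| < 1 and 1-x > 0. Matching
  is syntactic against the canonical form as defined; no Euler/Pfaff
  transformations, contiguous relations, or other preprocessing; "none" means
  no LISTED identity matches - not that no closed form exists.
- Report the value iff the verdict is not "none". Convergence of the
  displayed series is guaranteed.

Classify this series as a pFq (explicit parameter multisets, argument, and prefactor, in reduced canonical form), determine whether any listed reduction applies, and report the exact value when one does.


Prefactor -3/2, argument -1: 2F1 with upper {-10, 2} over lower {13}. Verdict: this is Kummer's theorem (I3) (x = -1; c = 13 equals 1+a-b for upper {-10, 2}: listed pattern). Value: -9.

Structural cue: with t_0 = -3/2, the constant factors (C = -3/2) combine into one prefactor.
Ratio: r(k) = (-1) * (k-10) (k+2) / [(k+13) (k+1)] ; factor over Q: parameters, x = (-1), and C = -3/2.


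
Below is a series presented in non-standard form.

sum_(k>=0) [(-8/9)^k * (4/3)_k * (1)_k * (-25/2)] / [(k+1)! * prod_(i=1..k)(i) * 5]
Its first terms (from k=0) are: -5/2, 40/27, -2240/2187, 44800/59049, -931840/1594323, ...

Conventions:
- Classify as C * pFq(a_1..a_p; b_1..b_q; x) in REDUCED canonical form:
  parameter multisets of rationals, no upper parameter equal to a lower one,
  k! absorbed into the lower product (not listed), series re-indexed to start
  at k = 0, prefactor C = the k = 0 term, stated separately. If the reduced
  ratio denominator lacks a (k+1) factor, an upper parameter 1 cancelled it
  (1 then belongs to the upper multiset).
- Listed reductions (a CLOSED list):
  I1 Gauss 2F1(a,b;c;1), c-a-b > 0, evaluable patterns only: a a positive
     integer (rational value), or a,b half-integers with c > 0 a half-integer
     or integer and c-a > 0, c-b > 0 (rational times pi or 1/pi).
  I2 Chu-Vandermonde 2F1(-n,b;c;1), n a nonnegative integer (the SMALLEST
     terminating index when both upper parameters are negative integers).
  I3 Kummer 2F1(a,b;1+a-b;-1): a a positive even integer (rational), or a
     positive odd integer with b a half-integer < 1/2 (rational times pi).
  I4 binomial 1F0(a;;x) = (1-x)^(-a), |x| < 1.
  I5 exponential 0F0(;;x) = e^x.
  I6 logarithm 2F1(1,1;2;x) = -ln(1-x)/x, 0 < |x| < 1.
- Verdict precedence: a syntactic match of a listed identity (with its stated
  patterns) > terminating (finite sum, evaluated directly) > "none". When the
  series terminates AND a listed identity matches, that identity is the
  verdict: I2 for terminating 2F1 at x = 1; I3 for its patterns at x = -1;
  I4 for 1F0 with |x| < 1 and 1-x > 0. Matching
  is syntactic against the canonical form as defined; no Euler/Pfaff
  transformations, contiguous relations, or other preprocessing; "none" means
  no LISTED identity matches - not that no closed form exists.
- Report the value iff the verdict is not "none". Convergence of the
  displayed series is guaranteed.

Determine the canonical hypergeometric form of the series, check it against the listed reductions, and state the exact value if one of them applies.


At argument -8/9: a 2F1 with upper {1, 4/3}, lower {2}, scaled by C = -5/2. Verdict: none. A 2F1 with upper {1, 4/3} fits none of I1-I6 at x = -8/9; the sum runs forever.

Structural cue: from the first term -5/2: the constant factors (C = -5/2, x = -8/9) combine into one prefactor.
Step ratio: r(k) = (-8/9) * (k+1) (k+4/3) / [(k+2) (k+1)] - rational in k, leading ratio (-8/9); with t_0 = -5/2, classification follows.


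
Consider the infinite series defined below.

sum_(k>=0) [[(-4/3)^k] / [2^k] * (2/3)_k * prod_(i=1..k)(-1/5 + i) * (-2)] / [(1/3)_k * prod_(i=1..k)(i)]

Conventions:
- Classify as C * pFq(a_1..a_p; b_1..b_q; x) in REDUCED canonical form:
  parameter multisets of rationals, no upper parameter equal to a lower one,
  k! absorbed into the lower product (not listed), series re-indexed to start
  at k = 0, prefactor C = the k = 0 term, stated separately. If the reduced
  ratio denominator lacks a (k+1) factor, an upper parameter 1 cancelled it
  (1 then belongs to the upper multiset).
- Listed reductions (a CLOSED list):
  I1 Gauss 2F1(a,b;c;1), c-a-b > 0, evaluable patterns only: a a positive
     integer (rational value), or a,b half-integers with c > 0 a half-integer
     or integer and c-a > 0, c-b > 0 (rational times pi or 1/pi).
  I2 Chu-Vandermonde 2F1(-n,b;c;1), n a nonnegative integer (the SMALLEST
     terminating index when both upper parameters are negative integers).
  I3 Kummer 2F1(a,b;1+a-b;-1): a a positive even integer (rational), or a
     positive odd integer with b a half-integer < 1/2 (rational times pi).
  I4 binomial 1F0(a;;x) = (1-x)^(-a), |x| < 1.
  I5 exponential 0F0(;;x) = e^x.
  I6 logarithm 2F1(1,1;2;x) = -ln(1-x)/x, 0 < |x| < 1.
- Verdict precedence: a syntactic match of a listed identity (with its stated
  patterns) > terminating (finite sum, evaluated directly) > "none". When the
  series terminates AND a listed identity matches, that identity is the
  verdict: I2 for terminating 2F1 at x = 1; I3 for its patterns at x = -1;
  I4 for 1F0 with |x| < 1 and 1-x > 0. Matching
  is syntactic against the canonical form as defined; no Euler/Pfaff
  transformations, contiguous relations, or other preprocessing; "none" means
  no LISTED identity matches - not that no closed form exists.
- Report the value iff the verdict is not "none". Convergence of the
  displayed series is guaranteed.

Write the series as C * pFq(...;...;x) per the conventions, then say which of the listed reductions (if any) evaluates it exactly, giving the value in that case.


Prefactor -2, argument -2/3: 2F1 with upper {2/3, 4/5} over lower {1/3}. Verdict: none here - no I1-I6 shape fits x = -2/3 with lower {1/3}.

The tell: with t_0 = -2, the product of the first k integers (C = -2, x = -2/3) is k!.
Ratio: r(k) = (-2/3) * (k+2/3) (k+4/5) / [(k+1/3) (k+1)] ; factor over Q: parameters, x = (-2/3), and C = -2.
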